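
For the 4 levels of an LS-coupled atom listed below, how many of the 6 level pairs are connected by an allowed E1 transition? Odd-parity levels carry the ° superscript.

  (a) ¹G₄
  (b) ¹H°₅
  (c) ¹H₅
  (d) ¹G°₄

(a)–(b): allowed.
(a)–(c): forbidden (parity).
(a)–(d): allowed.
(b)–(c): allowed.
(b)–(d): forbidden (parity).
(c)–(d): allowed.
Allowed pairs: 4 of 6.

4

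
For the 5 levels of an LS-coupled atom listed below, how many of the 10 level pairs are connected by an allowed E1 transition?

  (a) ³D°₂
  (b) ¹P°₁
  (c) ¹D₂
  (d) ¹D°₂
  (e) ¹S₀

3

(a)–(b): forbidden (parity, ΔS).
(a)–(c): forbidden (ΔS).
(a)–(d): forbidden (parity, ΔS).
(a)–(e): forbidden (ΔS, ΔL, ΔJ).
(b)–(c): allowed.
(b)–(d): forbidden (parity).
(b)–(e): allowed.
(c)–(d): allowed.
(c)–(e): forbidden (parity, ΔL, ΔJ).
(d)–(e): forbidden (ΔL, ΔJ).
Allowed pairs: 3 of 10.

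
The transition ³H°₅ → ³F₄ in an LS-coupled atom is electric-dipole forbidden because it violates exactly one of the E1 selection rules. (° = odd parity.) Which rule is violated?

Reading off the term symbols: S 1→1, L 5→3, J 5→4, parity odd→even.
Parity must change: odd → even — ✓.
ΔS = 0: S: 1 → 1 — ✓.
ΔL = 0, ±1 (not L=0↔0): L: 5 → 3, ΔL = -2 — ✗.
ΔJ = 0, ±1 (not J=0↔0): J: 5 → 4, ΔJ = -1 — ✓.

the ΔL = 0, ±1 rule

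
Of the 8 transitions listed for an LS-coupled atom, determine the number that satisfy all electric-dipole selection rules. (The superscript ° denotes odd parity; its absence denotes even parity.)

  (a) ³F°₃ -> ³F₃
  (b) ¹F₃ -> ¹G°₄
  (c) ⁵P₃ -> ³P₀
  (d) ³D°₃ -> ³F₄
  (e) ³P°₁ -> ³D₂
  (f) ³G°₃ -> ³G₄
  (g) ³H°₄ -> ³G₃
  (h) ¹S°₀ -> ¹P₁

7

(a) allowed
(b) allowed
(c) forbidden (parity, ΔS, ΔJ fail)
(d) allowed
(e) allowed
(f) allowed
(g) allowed
(h) allowed
Total allowed: 7 of 8.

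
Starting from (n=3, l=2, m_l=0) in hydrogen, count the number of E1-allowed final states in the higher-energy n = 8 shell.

6

E1 requires Δl = ±1, so l_f ∈ {1, 3}; with 0 ≤ l_f ≤ n_f−1 = 7, the allowed l_f values are {1, 3}.
For l_f = 1: m_f ∈ {m_i−1, m_i, m_i+1} ∩ [−1, 1] = {-1, 0, 1} → 3 states.
For l_f = 3: m_f ∈ {m_i−1, m_i, m_i+1} ∩ [−3, 3] = {-1, 0, 1} → 3 states.
Total: 6.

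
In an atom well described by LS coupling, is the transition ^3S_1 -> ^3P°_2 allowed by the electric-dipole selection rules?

allowed

Reading off the term symbols: S 1→1, L 0→1, J 1→2, parity even→odd.
ΔJ = 0, ±1 (not J=0↔0): J: 1 → 2, ΔJ = +1 — ✓.
ΔS = 0: S: 1 → 1 — ✓.
ΔL = 0, ±1 (not L=0↔0): L: 0 → 1, ΔL = +1 — ✓.
Parity must change: even → odd — ✓.
All four E1 rules are satisfied.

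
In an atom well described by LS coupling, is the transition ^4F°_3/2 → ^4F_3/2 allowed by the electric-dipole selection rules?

Initial level: S=3/2, L=3, J=3/2, parity odd. Final level: S=3/2, L=3, J=3/2, parity even.
Parity must change: odd → even — satisfied.
ΔS = 0: S: 3/2 → 3/2 — satisfied.
ΔL = 0, ±1 (not L=0↔0): L: 3 → 3, ΔL = +0 — satisfied.
ΔJ = 0, ±1 (not J=0↔0): J: 3/2 → 3/2, ΔJ = +0 — satisfied.
All four E1 rules are satisfied.

allowed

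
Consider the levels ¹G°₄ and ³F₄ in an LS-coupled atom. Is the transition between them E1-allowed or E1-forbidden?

forbidden

Parity must change: odd → even — ok.
ΔS = 0: S: 0 → 1 — fails.
ΔL = 0, ±1 (not L=0↔0): L: 4 → 3, ΔL = -1 — ok.
ΔJ = 0, ±1 (not J=0↔0): J: 4 → 4, ΔJ = +0 — ok.
Rule(s) violated: ΔS.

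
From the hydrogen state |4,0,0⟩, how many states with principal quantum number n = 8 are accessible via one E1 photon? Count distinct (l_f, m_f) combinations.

3

E1 requires Δl = ±1, so l_f ∈ {-1, 1}; with 0 ≤ l_f ≤ n_f−1 = 7, the allowed l_f values are {1}.
For l_f = 1: m_f ∈ {m_i−1, m_i, m_i+1} ∩ [−1, 1] = {-1, 0, 1} → 3 states.
Total: 3.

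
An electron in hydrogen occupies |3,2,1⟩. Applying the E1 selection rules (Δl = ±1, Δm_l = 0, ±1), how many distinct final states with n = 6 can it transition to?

E1 requires Δl = ±1, so l_f ∈ {1, 3}; with 0 ≤ l_f ≤ n_f−1 = 5, the allowed l_f values are {1, 3}.
For l_f = 1: m_f ∈ {m_i−1, m_i, m_i+1} ∩ [−1, 1] = {0, 1} → 2 states.
For l_f = 3: m_f ∈ {m_i−1, m_i, m_i+1} ∩ [−3, 3] = {0, 1, 2} → 3 states.
Total: 5.

5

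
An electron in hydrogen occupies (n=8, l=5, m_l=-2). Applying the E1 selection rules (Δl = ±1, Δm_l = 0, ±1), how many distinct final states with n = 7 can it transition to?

E1 requires Δl = ±1, so l_f ∈ {4, 6}; with 0 ≤ l_f ≤ n_f−1 = 6, the allowed l_f values are {4, 6}.
For l_f = 4: m_f ∈ {m_i−1, m_i, m_i+1} ∩ [−4, 4] = {-3, -2, -1} → 3 states.
For l_f = 6: m_f ∈ {m_i−1, m_i, m_i+1} ∩ [−6, 6] = {-3, -2, -1} → 3 states.
Total: 6.

6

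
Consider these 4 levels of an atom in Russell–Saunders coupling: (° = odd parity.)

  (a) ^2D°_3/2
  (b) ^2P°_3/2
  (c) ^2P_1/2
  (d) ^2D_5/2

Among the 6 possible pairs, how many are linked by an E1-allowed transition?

(a)–(b): forbidden (parity).
(a)–(c): allowed.
(a)–(d): allowed.
(b)–(c): allowed.
(b)–(d): allowed.
(c)–(d): forbidden (parity, ΔJ).
Allowed pairs: 4 of 6.

4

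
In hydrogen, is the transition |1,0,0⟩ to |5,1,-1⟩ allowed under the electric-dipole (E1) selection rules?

allowed

l: 0 → 1 (Δl = +1). Δl = ±1 ok.
m_l: 0 → -1 (Δm_l = -1). |Δm_l| ≤ 1 ok.
All E1 selection rules are satisfied.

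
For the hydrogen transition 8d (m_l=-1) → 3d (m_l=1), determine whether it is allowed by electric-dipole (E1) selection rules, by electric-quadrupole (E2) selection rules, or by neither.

Δl = 2 − 2 = +0; l_i + l_f = 4.
Δm_l = +2.
E1 (Δl = ±1, |Δm_l| ≤ 1): not satisfied.
E2 (Δl = 0,±2, l_i+l_f ≥ 2, |Δm_l| ≤ 2): satisfied.

E2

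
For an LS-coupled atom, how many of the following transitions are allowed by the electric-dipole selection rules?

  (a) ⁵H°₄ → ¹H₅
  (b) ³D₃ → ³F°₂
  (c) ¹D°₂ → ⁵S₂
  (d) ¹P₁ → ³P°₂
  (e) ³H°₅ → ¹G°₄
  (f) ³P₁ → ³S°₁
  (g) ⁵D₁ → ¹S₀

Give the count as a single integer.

(a) forbidden (ΔS fails)
(b) allowed
(c) forbidden (ΔS, ΔL fail)
(d) forbidden (ΔS fails)
(e) forbidden (parity, ΔS fail)
(f) allowed
(g) forbidden (parity, ΔS, ΔL fail)
Total allowed: 2 of 7.

2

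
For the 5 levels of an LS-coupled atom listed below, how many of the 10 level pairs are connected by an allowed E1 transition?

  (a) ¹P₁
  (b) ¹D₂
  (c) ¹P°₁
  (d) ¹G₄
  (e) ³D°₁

2

(a)–(b): forbidden (parity).
(a)–(c): allowed.
(a)–(d): forbidden (parity, ΔL, ΔJ).
(a)–(e): forbidden (ΔS).
(b)–(c): allowed.
(b)–(d): forbidden (parity, ΔL, ΔJ).
(b)–(e): forbidden (ΔS).
(c)–(d): forbidden (ΔL, ΔJ).
(c)–(e): forbidden (parity, ΔS).
(d)–(e): forbidden (ΔS, ΔL, ΔJ).
Allowed pairs: 2 of 10.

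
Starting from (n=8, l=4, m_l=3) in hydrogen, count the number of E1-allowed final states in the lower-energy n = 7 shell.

E1 requires Δl = ±1, so l_f ∈ {3, 5}; with 0 ≤ l_f ≤ n_f−1 = 6, the allowed l_f values are {3, 5}.
For l_f = 3: m_f ∈ {m_i−1, m_i, m_i+1} ∩ [−3, 3] = {2, 3} → 2 states.
For l_f = 5: m_f ∈ {m_i−1, m_i, m_i+1} ∩ [−5, 5] = {2, 3, 4} → 3 states.
Total: 5.

5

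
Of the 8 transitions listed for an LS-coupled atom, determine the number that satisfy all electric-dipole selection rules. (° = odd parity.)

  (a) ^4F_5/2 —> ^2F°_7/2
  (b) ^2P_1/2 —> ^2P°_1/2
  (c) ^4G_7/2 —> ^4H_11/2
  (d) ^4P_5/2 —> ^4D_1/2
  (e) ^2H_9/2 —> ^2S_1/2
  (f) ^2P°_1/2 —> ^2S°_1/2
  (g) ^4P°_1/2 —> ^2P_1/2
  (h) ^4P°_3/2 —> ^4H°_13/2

(a) forbidden (ΔS fails)
(b) allowed
(c) forbidden (parity, ΔJ fail)
(d) forbidden (parity, ΔJ fail)
(e) forbidden (parity, ΔL, ΔJ fail)
(f) forbidden (parity fails)
(g) forbidden (ΔS fails)
(h) forbidden (parity, ΔL, ΔJ fail)
Total allowed: 1 of 8.

1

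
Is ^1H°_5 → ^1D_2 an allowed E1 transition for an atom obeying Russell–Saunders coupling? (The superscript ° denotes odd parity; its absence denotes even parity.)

ΔJ = 0, ±1 (not J=0↔0): J: 5 → 2, ΔJ = -3 — violated.
ΔL = 0, ±1 (not L=0↔0): L: 5 → 2, ΔL = -3 — violated.
ΔS = 0: S: 0 → 0 — satisfied.
Parity must change: odd → even — satisfied.
Rule(s) violated: ΔL, ΔJ.

forbidden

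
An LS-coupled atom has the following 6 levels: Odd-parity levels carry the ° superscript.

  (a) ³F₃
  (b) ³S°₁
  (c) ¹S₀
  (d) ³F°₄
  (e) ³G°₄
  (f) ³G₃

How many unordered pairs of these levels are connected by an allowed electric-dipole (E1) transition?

4

(a)–(b): forbidden (ΔL, ΔJ).
(a)–(c): forbidden (parity, ΔS, ΔL, ΔJ).
(a)–(d): allowed.
(a)–(e): allowed.
(a)–(f): forbidden (parity).
(b)–(c): forbidden (ΔS, ΔL).
(b)–(d): forbidden (parity, ΔL, ΔJ).
(b)–(e): forbidden (parity, ΔL, ΔJ).
(b)–(f): forbidden (ΔL, ΔJ).
(c)–(d): forbidden (ΔS, ΔL, ΔJ).
(c)–(e): forbidden (ΔS, ΔL, ΔJ).
(c)–(f): forbidden (parity, ΔS, ΔL, ΔJ).
(d)–(e): forbidden (parity).
(d)–(f): allowed.
(e)–(f): allowed.
Allowed pairs: 4 of 15.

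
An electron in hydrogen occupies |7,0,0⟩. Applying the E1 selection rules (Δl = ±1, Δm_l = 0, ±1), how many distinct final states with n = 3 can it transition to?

3

E1 requires Δl = ±1, so l_f ∈ {-1, 1}; with 0 ≤ l_f ≤ n_f−1 = 2, the allowed l_f values are {1}.
For l_f = 1: m_f ∈ {m_i−1, m_i, m_i+1} ∩ [−1, 1] = {-1, 0, 1} → 3 states.
Total: 3.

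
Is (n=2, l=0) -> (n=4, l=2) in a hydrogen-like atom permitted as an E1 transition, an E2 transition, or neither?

Δl = 2 − 0 = +2; l_i + l_f = 2.
E1 (Δl = ±1): not satisfied.
E2 (Δl = 0,±2, l_i+l_f ≥ 2): satisfied.

E2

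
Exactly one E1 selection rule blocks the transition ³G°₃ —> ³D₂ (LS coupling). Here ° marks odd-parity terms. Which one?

Initial level: S=1, L=4, J=3, parity odd. Final level: S=1, L=2, J=2, parity even.
Parity must change: odd → even — ok.
ΔS = 0: S: 1 → 1 — ok.
ΔL = 0, ±1 (not L=0↔0): L: 4 → 2, ΔL = -2 — fails.
ΔJ = 0, ±1 (not J=0↔0): J: 3 → 2, ΔJ = -1 — ok.

the ΔL = 0, ±1 rule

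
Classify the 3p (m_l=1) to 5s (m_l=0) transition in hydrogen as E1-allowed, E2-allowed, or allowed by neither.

E1

Δl = 0 − 1 = -1; l_i + l_f = 1.
Δm_l = -1.
E1 (Δl = ±1, |Δm_l| ≤ 1): satisfied.
E2 (Δl = 0,±2, l_i+l_f ≥ 2, |Δm_l| ≤ 2): not satisfied.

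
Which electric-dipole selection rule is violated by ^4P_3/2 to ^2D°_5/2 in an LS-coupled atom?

the ΔS = 0 rule

Reading off the term symbols: S 3/2→1/2, L 1→2, J 3/2→5/2, parity even→odd.
Parity must change: even → odd — passes.
ΔS = 0: S: 3/2 → 1/2 — fails.
ΔL = 0, ±1 (not L=0↔0): L: 1 → 2, ΔL = +1 — passes.
ΔJ = 0, ±1 (not J=0↔0): J: 3/2 → 5/2, ΔJ = +1 — passes.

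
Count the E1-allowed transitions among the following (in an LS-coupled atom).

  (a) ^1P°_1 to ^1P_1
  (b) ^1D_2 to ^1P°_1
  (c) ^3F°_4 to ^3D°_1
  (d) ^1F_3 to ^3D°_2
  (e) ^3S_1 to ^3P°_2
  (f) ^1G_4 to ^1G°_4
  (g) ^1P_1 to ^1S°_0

5

(a) allowed
(b) allowed
(c) forbidden (parity, ΔJ fail)
(d) forbidden (ΔS fails)
(e) allowed
(f) allowed
(g) allowed
Total allowed: 5 of 7.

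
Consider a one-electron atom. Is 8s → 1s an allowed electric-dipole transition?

forbidden

l: 0 → 0 (Δl = +0). Δl = ±1 violated.
The transition is electric-dipole forbidden.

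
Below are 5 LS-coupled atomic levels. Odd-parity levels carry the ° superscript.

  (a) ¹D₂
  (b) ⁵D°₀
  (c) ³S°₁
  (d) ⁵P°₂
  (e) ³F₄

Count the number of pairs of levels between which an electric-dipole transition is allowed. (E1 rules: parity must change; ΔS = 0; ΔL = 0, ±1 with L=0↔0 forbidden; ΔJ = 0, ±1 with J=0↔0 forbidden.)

(a)–(b): forbidden (ΔS, ΔJ).
(a)–(c): forbidden (ΔS, ΔL).
(a)–(d): forbidden (ΔS).
(a)–(e): forbidden (parity, ΔS, ΔJ).
(b)–(c): forbidden (parity, ΔS, ΔL).
(b)–(d): forbidden (parity, ΔJ).
(b)–(e): forbidden (ΔS, ΔJ).
(c)–(d): forbidden (parity, ΔS).
(c)–(e): forbidden (ΔL, ΔJ).
(d)–(e): forbidden (ΔS, ΔL, ΔJ).
Allowed pairs: 0 of 10.

0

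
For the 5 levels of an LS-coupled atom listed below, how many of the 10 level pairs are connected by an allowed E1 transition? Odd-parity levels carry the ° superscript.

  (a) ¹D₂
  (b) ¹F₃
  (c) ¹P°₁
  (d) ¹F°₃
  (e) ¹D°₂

(a)–(b): forbidden (parity).
(a)–(c): allowed.
(a)–(d): allowed.
(a)–(e): allowed.
(b)–(c): forbidden (ΔL, ΔJ).
(b)–(d): allowed.
(b)–(e): allowed.
(c)–(d): forbidden (parity, ΔL, ΔJ).
(c)–(e): forbidden (parity).
(d)–(e): forbidden (parity).
Allowed pairs: 5 of 10.

5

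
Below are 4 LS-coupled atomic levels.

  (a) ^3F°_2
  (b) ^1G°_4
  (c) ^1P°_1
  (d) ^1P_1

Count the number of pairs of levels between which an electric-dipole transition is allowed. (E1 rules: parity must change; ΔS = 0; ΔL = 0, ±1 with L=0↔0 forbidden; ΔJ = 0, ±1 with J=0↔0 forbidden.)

(a)–(b): forbidden (parity, ΔS, ΔJ).
(a)–(c): forbidden (parity, ΔS, ΔL).
(a)–(d): forbidden (ΔS, ΔL).
(b)–(c): forbidden (parity, ΔL, ΔJ).
(b)–(d): forbidden (ΔL, ΔJ).
(c)–(d): allowed.
Allowed pairs: 1 of 6.

1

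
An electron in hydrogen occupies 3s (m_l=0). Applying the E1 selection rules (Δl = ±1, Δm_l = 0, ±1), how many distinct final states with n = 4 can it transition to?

E1 requires Δl = ±1, so l_f ∈ {-1, 1}; with 0 ≤ l_f ≤ n_f−1 = 3, the allowed l_f values are {1}.
For l_f = 1: m_f ∈ {m_i−1, m_i, m_i+1} ∩ [−1, 1] = {-1, 0, 1} → 3 states.
Total: 3.

3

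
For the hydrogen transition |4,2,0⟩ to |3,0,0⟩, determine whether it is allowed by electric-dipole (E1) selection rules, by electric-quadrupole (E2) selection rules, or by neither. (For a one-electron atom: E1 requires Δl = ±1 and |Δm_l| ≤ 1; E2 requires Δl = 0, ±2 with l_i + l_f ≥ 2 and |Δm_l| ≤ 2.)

E2

Δl = 0 − 2 = -2; l_i + l_f = 2.
Δm_l = +0.
E1 (Δl = ±1, |Δm_l| ≤ 1): not satisfied.
E2 (Δl = 0,±2, l_i+l_f ≥ 2, |Δm_l| ≤ 2): satisfied.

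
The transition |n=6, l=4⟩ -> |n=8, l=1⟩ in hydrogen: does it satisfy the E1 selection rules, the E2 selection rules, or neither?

neither

Δl = 1 − 4 = -3; l_i + l_f = 5.
E1 (Δl = ±1): not satisfied.
E2 (Δl = 0,±2, l_i+l_f ≥ 2): not satisfied.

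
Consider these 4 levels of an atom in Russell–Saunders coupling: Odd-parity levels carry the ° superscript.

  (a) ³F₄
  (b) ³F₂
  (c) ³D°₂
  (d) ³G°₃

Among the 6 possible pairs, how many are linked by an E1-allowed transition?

(a)–(b): forbidden (parity, ΔJ).
(a)–(c): forbidden (ΔJ).
(a)–(d): allowed.
(b)–(c): allowed.
(b)–(d): allowed.
(c)–(d): forbidden (parity, ΔL).
Allowed pairs: 3 of 6.

3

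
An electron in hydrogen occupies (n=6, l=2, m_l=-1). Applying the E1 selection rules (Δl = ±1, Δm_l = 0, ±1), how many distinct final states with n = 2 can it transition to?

E1 requires Δl = ±1, so l_f ∈ {1, 3}; with 0 ≤ l_f ≤ n_f−1 = 1, the allowed l_f values are {1}.
For l_f = 1: m_f ∈ {m_i−1, m_i, m_i+1} ∩ [−1, 1] = {-1, 0} → 2 states.
Total: 2.

2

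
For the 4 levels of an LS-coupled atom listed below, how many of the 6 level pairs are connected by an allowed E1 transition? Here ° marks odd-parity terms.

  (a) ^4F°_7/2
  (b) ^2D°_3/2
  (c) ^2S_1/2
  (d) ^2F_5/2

(a)–(b): forbidden (parity, ΔS, ΔJ).
(a)–(c): forbidden (ΔS, ΔL, ΔJ).
(a)–(d): forbidden (ΔS).
(b)–(c): forbidden (ΔL).
(b)–(d): allowed.
(c)–(d): forbidden (parity, ΔL, ΔJ).
Allowed pairs: 1 of 6.

1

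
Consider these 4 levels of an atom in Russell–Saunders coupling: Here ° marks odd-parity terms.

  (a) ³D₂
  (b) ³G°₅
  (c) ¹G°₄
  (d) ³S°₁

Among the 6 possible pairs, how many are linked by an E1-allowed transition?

0

(a)–(b): forbidden (ΔL, ΔJ).
(a)–(c): forbidden (ΔS, ΔL, ΔJ).
(a)–(d): forbidden (ΔL).
(b)–(c): forbidden (parity, ΔS).
(b)–(d): forbidden (parity, ΔL, ΔJ).
(c)–(d): forbidden (parity, ΔS, ΔL, ΔJ).
Allowed pairs: 0 of 6.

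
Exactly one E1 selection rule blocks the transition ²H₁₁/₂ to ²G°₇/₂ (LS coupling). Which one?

Initial level: S=1/2, L=5, J=11/2, parity even. Final level: S=1/2, L=4, J=7/2, parity odd.
Parity must change: even → odd — ✓.
ΔS = 0: S: 1/2 → 1/2 — ✓.
ΔL = 0, ±1 (not L=0↔0): L: 5 → 4, ΔL = -1 — ✓.
ΔJ = 0, ±1 (not J=0↔0): J: 11/2 → 7/2, ΔJ = -2 — ✗.

the ΔJ = 0, ±1 rule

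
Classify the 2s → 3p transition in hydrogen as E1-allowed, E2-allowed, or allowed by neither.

E1

Δl = 1 − 0 = +1; l_i + l_f = 1.
E1 (Δl = ±1): satisfied.
E2 (Δl = 0,±2, l_i+l_f ≥ 2): not satisfied.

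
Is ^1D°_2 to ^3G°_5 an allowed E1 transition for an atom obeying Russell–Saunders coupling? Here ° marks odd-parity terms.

Initial level: S=0, L=2, J=2, parity odd. Final level: S=1, L=4, J=5, parity odd.
Parity must change: odd → odd — ✗.
ΔS = 0: S: 0 → 1 — ✗.
ΔL = 0, ±1 (not L=0↔0): L: 2 → 4, ΔL = +2 — ✗.
ΔJ = 0, ±1 (not J=0↔0): J: 2 → 5, ΔJ = +3 — ✗.
Rule(s) violated: parity, ΔS, ΔL, ΔJ.

forbidden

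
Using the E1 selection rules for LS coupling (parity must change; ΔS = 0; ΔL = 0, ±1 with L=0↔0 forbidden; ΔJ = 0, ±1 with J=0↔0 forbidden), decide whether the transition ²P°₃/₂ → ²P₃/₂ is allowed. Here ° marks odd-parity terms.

ΔJ = 0, ±1 (not J=0↔0): J: 3/2 → 3/2, ΔJ = +0 — passes.
ΔL = 0, ±1 (not L=0↔0): L: 1 → 1, ΔL = +0 — passes.
Parity must change: odd → even — passes.
ΔS = 0: S: 1/2 → 1/2 — passes.
All four E1 rules are satisfied.

allowed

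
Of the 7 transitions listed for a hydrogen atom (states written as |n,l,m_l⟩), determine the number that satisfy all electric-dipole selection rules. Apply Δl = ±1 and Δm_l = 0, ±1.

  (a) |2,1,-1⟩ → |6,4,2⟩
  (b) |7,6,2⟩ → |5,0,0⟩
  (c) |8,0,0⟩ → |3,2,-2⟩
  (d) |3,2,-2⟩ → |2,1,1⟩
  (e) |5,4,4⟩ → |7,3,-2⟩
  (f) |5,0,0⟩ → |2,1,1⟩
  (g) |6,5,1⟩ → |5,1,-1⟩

(a) forbidden — Δl = +3 (E1 requires Δl = ±1); Δm_l = +3 (E1 requires Δm_l = 0, ±1)
(b) forbidden — Δl = -6 (E1 requires Δl = ±1); Δm_l = -2 (E1 requires Δm_l = 0, ±1)
(c) forbidden — Δl = +2 (E1 requires Δl = ±1); Δm_l = -2 (E1 requires Δm_l = 0, ±1)
(d) forbidden — Δm_l = +3 (E1 requires Δm_l = 0, ±1)
(e) forbidden — Δm_l = -6 (E1 requires Δm_l = 0, ±1)
(f) allowed
(g) forbidden — Δl = -4 (E1 requires Δl = ±1); Δm_l = -2 (E1 requires Δm_l = 0, ±1)
Total allowed: 1 of 7.

1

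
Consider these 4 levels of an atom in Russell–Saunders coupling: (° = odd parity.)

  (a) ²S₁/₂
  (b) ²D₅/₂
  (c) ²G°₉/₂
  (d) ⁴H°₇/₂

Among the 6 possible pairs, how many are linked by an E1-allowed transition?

0

(a)–(b): forbidden (parity, ΔL, ΔJ).
(a)–(c): forbidden (ΔL, ΔJ).
(a)–(d): forbidden (ΔS, ΔL, ΔJ).
(b)–(c): forbidden (ΔL, ΔJ).
(b)–(d): forbidden (ΔS, ΔL).
(c)–(d): forbidden (parity, ΔS).
Allowed pairs: 0 of 6.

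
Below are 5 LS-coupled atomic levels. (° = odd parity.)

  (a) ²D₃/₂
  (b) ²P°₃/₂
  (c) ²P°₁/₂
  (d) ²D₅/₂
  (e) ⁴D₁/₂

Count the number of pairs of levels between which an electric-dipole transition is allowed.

3

(a)–(b): allowed.
(a)–(c): allowed.
(a)–(d): forbidden (parity).
(a)–(e): forbidden (parity, ΔS).
(b)–(c): forbidden (parity).
(b)–(d): allowed.
(b)–(e): forbidden (ΔS).
(c)–(d): forbidden (ΔJ).
(c)–(e): forbidden (ΔS).
(d)–(e): forbidden (parity, ΔS, ΔJ).
Allowed pairs: 3 of 10.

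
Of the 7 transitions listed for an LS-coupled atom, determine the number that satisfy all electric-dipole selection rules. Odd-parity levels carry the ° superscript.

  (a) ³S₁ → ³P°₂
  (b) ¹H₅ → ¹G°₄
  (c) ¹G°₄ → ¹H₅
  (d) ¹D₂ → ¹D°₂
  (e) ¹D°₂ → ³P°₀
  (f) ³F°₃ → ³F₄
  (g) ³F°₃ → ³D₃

6

(a) allowed
(b) allowed
(c) allowed
(d) allowed
(e) forbidden (parity, ΔS, ΔJ fail)
(f) allowed
(g) allowed
Total allowed: 6 of 7.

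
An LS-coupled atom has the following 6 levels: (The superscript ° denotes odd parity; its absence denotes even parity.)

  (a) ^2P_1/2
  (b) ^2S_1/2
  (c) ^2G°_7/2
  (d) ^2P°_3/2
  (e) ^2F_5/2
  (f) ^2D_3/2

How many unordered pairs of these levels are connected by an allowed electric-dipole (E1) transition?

(a)–(b): forbidden (parity).
(a)–(c): forbidden (ΔL, ΔJ).
(a)–(d): allowed.
(a)–(e): forbidden (parity, ΔL, ΔJ).
(a)–(f): forbidden (parity).
(b)–(c): forbidden (ΔL, ΔJ).
(b)–(d): allowed.
(b)–(e): forbidden (parity, ΔL, ΔJ).
(b)–(f): forbidden (parity, ΔL).
(c)–(d): forbidden (parity, ΔL, ΔJ).
(c)–(e): allowed.
(c)–(f): forbidden (ΔL, ΔJ).
(d)–(e): forbidden (ΔL).
(d)–(f): allowed.
(e)–(f): forbidden (parity).
Allowed pairs: 4 of 15.

4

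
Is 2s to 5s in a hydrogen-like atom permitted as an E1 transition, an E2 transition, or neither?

neither

Δl = 0 − 0 = +0; l_i + l_f = 0.
E1 (Δl = ±1): not satisfied.
E2 (Δl = 0,±2, l_i+l_f ≥ 2): not satisfied.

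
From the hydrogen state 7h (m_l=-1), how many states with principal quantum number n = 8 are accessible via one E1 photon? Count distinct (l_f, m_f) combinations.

6

E1 requires Δl = ±1, so l_f ∈ {4, 6}; with 0 ≤ l_f ≤ n_f−1 = 7, the allowed l_f values are {4, 6}.
For l_f = 4: m_f ∈ {m_i−1, m_i, m_i+1} ∩ [−4, 4] = {-2, -1, 0} → 3 states.
For l_f = 6: m_f ∈ {m_i−1, m_i, m_i+1} ∩ [−6, 6] = {-2, -1, 0} → 3 states.
Total: 6.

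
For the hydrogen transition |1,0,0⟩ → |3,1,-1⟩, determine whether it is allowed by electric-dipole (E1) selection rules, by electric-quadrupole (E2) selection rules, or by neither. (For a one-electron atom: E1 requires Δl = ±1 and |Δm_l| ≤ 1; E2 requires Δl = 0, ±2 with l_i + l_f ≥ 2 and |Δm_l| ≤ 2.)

Δl = 1 − 0 = +1; l_i + l_f = 1.
Δm_l = -1.
E1 (Δl = ±1, |Δm_l| ≤ 1): satisfied.
E2 (Δl = 0,±2, l_i+l_f ≥ 2, |Δm_l| ≤ 2): not satisfied.

E1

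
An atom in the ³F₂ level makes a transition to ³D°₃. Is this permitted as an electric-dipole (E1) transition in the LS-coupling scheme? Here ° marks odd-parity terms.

Parity must change: even → odd — satisfied.
ΔS = 0: S: 1 → 1 — satisfied.
ΔL = 0, ±1 (not L=0↔0): L: 3 → 2, ΔL = -1 — satisfied.
ΔJ = 0, ±1 (not J=0↔0): J: 2 → 3, ΔJ = +1 — satisfied.
All four E1 rules are satisfied.

allowed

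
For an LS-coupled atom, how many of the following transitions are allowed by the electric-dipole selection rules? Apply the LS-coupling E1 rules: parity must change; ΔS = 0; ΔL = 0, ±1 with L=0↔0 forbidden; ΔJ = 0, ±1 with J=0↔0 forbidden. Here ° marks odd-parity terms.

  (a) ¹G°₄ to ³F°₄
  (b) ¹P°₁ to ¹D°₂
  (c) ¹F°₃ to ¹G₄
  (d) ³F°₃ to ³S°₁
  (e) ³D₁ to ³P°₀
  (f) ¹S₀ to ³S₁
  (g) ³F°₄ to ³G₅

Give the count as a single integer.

(a) forbidden (parity, ΔS fail)
(b) forbidden (parity fails)
(c) allowed
(d) forbidden (parity, ΔL, ΔJ fail)
(e) allowed
(f) forbidden (parity, ΔS, ΔL fail)
(g) allowed
Total allowed: 3 of 7.

3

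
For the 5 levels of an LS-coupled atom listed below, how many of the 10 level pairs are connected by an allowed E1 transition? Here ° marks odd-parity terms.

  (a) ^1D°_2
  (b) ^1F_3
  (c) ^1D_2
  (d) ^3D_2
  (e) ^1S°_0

2

(a)–(b): allowed.
(a)–(c): allowed.
(a)–(d): forbidden (ΔS).
(a)–(e): forbidden (parity, ΔL, ΔJ).
(b)–(c): forbidden (parity).
(b)–(d): forbidden (parity, ΔS).
(b)–(e): forbidden (ΔL, ΔJ).
(c)–(d): forbidden (parity, ΔS).
(c)–(e): forbidden (ΔL, ΔJ).
(d)–(e): forbidden (ΔS, ΔL, ΔJ).
Allowed pairs: 2 of 10.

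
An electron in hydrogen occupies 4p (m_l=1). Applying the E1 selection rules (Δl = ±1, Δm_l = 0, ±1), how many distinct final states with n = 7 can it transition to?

4

E1 requires Δl = ±1, so l_f ∈ {0, 2}; with 0 ≤ l_f ≤ n_f−1 = 6, the allowed l_f values are {0, 2}.
For l_f = 0: m_f ∈ {m_i−1, m_i, m_i+1} ∩ [−0, 0] = {0} → 1 state.
For l_f = 2: m_f ∈ {m_i−1, m_i, m_i+1} ∩ [−2, 2] = {0, 1, 2} → 3 states.
Total: 4.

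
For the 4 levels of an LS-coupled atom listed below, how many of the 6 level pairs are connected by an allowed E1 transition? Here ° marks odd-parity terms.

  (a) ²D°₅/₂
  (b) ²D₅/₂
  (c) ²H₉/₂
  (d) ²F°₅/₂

(a)–(b): allowed.
(a)–(c): forbidden (ΔL, ΔJ).
(a)–(d): forbidden (parity).
(b)–(c): forbidden (parity, ΔL, ΔJ).
(b)–(d): allowed.
(c)–(d): forbidden (ΔL, ΔJ).
Allowed pairs: 2 of 6.

2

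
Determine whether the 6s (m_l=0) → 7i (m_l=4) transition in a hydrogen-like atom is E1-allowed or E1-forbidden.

Δl = 6 − 0 = +6; the E1 rule Δl = ±1 is fails.
Δm_l = 4 − (0) = +4. E1 requires Δm_l = 0, ±1: fails.
The transition is electric-dipole forbidden.

forbidden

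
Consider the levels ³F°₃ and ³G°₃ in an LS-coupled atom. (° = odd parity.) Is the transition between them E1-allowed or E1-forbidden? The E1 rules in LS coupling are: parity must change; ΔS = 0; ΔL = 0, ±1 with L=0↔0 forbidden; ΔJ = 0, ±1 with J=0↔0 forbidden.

forbidden

Initial level: S=1, L=3, J=3, parity odd. Final level: S=1, L=4, J=3, parity odd.
Parity must change: odd → odd — fails.
ΔS = 0: S: 1 → 1 — passes.
ΔL = 0, ±1 (not L=0↔0): L: 3 → 4, ΔL = +1 — passes.
ΔJ = 0, ±1 (not J=0↔0): J: 3 → 3, ΔJ = +0 — passes.
Rule(s) violated: parity.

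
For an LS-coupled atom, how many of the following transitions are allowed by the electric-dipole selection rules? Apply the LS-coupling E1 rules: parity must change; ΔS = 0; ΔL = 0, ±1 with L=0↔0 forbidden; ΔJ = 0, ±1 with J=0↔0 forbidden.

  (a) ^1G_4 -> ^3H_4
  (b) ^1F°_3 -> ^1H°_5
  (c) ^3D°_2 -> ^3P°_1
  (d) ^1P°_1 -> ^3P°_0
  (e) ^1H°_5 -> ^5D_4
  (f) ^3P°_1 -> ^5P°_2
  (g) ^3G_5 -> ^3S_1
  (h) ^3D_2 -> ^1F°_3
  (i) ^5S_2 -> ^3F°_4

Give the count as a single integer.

(a) forbidden (parity, ΔS fail)
(b) forbidden (parity, ΔL, ΔJ fail)
(c) forbidden (parity fails)
(d) forbidden (parity, ΔS fail)
(e) forbidden (ΔS, ΔL fail)
(f) forbidden (parity, ΔS fail)
(g) forbidden (parity, ΔL, ΔJ fail)
(h) forbidden (ΔS fails)
(i) forbidden (ΔS, ΔL, ΔJ fail)
Total allowed: 0 of 9.

0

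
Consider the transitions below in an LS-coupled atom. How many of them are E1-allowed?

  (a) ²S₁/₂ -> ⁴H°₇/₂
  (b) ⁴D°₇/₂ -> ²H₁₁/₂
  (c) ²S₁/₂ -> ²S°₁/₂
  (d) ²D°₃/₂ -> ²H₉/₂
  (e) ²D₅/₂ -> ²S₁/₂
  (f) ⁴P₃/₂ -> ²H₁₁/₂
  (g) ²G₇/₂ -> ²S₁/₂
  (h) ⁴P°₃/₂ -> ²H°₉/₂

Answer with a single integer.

0

(a) forbidden (ΔS, ΔL, ΔJ fail)
(b) forbidden (ΔS, ΔL, ΔJ fail)
(c) forbidden (ΔL fails)
(d) forbidden (ΔL, ΔJ fail)
(e) forbidden (parity, ΔL, ΔJ fail)
(f) forbidden (parity, ΔS, ΔL, ΔJ fail)
(g) forbidden (parity, ΔL, ΔJ fail)
(h) forbidden (parity, ΔS, ΔL, ΔJ fail)
Total allowed: 0 of 8.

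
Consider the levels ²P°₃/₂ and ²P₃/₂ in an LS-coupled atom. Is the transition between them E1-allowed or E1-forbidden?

allowed

Parity must change: odd → even — ✓.
ΔS = 0: S: 1/2 → 1/2 — ✓.
ΔL = 0, ±1 (not L=0↔0): L: 1 → 1, ΔL = +0 — ✓.
ΔJ = 0, ±1 (not J=0↔0): J: 3/2 → 3/2, ΔJ = +0 — ✓.
All four E1 rules are satisfied.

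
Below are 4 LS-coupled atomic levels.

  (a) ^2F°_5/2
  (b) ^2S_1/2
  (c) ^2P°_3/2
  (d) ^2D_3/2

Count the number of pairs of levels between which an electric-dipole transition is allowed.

3

(a)–(b): forbidden (ΔL, ΔJ).
(a)–(c): forbidden (parity, ΔL).
(a)–(d): allowed.
(b)–(c): allowed.
(b)–(d): forbidden (parity, ΔL).
(c)–(d): allowed.
Allowed pairs: 3 of 6.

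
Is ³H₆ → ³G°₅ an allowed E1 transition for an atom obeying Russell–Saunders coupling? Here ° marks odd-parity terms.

allowed

Parity must change: even → odd — ok.
ΔS = 0: S: 1 → 1 — ok.
ΔL = 0, ±1 (not L=0↔0): L: 5 → 4, ΔL = -1 — ok.
ΔJ = 0, ±1 (not J=0↔0): J: 6 → 5, ΔJ = -1 — ok.
All four E1 rules are satisfied.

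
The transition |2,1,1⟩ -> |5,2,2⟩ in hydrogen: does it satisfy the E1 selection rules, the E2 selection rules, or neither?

Δl = 2 − 1 = +1; l_i + l_f = 3.
Δm_l = +1.
E1 (Δl = ±1, |Δm_l| ≤ 1): satisfied.
E2 (Δl = 0,±2, l_i+l_f ≥ 2, |Δm_l| ≤ 2): not satisfied.

E1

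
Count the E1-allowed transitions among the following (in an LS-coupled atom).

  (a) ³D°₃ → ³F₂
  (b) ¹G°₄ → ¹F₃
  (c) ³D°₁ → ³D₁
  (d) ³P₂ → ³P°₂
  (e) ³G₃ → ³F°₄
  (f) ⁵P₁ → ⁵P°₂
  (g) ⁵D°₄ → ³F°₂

(a) allowed
(b) allowed
(c) allowed
(d) allowed
(e) allowed
(f) allowed
(g) forbidden (parity, ΔS, ΔJ fail)
Total allowed: 6 of 7.

6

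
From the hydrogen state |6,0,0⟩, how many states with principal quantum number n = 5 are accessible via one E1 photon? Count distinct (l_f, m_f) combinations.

E1 requires Δl = ±1, so l_f ∈ {-1, 1}; with 0 ≤ l_f ≤ n_f−1 = 4, the allowed l_f values are {1}.
For l_f = 1: m_f ∈ {m_i−1, m_i, m_i+1} ∩ [−1, 1] = {-1, 0, 1} → 3 states.
Total: 3.

3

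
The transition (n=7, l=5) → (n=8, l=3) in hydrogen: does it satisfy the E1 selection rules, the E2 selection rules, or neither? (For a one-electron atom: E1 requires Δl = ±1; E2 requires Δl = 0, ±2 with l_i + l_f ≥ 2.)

E2

Δl = 3 − 5 = -2; l_i + l_f = 8.
E1 (Δl = ±1): not satisfied.
E2 (Δl = 0,±2, l_i+l_f ≥ 2): satisfied.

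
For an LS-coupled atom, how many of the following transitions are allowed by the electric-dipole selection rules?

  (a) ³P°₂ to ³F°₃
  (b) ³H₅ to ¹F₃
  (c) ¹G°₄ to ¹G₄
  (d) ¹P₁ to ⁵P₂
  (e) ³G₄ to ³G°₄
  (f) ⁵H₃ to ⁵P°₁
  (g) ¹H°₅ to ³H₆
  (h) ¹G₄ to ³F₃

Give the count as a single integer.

2

(a) forbidden (parity, ΔL fail)
(b) forbidden (parity, ΔS, ΔL, ΔJ fail)
(c) allowed
(d) forbidden (parity, ΔS fail)
(e) allowed
(f) forbidden (ΔL, ΔJ fail)
(g) forbidden (ΔS fails)
(h) forbidden (parity, ΔS fail)
Total allowed: 2 of 8.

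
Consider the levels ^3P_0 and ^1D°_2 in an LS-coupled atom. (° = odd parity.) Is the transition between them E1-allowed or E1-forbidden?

forbidden

Parity must change: even → odd — ok.
ΔS = 0: S: 1 → 0 — fails.
ΔL = 0, ±1 (not L=0↔0): L: 1 → 2, ΔL = +1 — ok.
ΔJ = 0, ±1 (not J=0↔0): J: 0 → 2, ΔJ = +2 — fails.
Rule(s) violated: ΔS, ΔJ.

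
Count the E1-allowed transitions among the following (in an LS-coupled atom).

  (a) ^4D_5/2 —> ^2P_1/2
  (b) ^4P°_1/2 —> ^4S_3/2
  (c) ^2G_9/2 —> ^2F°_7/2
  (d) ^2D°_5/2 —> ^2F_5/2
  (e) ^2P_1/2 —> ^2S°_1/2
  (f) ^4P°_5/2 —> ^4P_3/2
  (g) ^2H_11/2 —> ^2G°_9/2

6

(a) forbidden (parity, ΔS, ΔJ fail)
(b) allowed
(c) allowed
(d) allowed
(e) allowed
(f) allowed
(g) allowed
Total allowed: 6 of 7.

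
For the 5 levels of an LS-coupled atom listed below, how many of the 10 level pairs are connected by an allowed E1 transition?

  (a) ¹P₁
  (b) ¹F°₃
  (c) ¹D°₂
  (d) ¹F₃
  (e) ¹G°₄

4

(a)–(b): forbidden (ΔL, ΔJ).
(a)–(c): allowed.
(a)–(d): forbidden (parity, ΔL, ΔJ).
(a)–(e): forbidden (ΔL, ΔJ).
(b)–(c): forbidden (parity).
(b)–(d): allowed.
(b)–(e): forbidden (parity).
(c)–(d): allowed.
(c)–(e): forbidden (parity, ΔL, ΔJ).
(d)–(e): allowed.
Allowed pairs: 4 of 10.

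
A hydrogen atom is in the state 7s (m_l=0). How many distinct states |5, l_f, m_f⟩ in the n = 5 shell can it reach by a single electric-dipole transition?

E1 requires Δl = ±1, so l_f ∈ {-1, 1}; with 0 ≤ l_f ≤ n_f−1 = 4, the allowed l_f values are {1}.
For l_f = 1: m_f ∈ {m_i−1, m_i, m_i+1} ∩ [−1, 1] = {-1, 0, 1} → 3 states.
Total: 3.

3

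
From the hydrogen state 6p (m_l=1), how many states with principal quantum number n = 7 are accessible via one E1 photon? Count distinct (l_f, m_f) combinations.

4

E1 requires Δl = ±1, so l_f ∈ {0, 2}; with 0 ≤ l_f ≤ n_f−1 = 6, the allowed l_f values are {0, 2}.
For l_f = 0: m_f ∈ {m_i−1, m_i, m_i+1} ∩ [−0, 0] = {0} → 1 state.
For l_f = 2: m_f ∈ {m_i−1, m_i, m_i+1} ∩ [−2, 2] = {0, 1, 2} → 3 states.
Total: 4.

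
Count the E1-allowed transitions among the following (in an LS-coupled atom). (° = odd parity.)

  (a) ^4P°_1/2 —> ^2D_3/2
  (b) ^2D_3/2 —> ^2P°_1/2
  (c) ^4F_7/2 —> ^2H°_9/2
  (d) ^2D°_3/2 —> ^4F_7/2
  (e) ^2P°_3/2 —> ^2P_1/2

2

(a) forbidden (ΔS fails)
(b) allowed
(c) forbidden (ΔS, ΔL fail)
(d) forbidden (ΔS, ΔJ fail)
(e) allowed
Total allowed: 2 of 5.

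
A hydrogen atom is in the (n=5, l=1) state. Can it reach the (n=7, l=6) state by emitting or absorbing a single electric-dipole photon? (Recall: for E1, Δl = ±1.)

l: 1 → 6 (Δl = +5). Δl = ±1 violated.
The transition is electric-dipole forbidden.

forbidden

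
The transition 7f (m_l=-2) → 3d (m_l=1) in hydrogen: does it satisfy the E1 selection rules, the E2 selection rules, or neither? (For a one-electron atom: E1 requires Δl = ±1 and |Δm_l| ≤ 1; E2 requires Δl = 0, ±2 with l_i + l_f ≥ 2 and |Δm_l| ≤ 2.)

neither

Δl = 2 − 3 = -1; l_i + l_f = 5.
Δm_l = +3.
E1 (Δl = ±1, |Δm_l| ≤ 1): not satisfied.
E2 (Δl = 0,±2, l_i+l_f ≥ 2, |Δm_l| ≤ 2): not satisfied.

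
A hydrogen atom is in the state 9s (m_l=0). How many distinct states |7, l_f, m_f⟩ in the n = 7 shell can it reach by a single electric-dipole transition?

E1 requires Δl = ±1, so l_f ∈ {-1, 1}; with 0 ≤ l_f ≤ n_f−1 = 6, the allowed l_f values are {1}.
For l_f = 1: m_f ∈ {m_i−1, m_i, m_i+1} ∩ [−1, 1] = {-1, 0, 1} → 3 states.
Total: 3.

3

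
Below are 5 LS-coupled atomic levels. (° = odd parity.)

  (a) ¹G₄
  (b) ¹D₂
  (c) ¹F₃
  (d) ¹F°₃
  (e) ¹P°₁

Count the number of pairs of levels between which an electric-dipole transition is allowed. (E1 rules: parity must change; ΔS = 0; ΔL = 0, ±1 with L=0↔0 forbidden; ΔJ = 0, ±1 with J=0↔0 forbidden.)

4

(a)–(b): forbidden (parity, ΔL, ΔJ).
(a)–(c): forbidden (parity).
(a)–(d): allowed.
(a)–(e): forbidden (ΔL, ΔJ).
(b)–(c): forbidden (parity).
(b)–(d): allowed.
(b)–(e): allowed.
(c)–(d): allowed.
(c)–(e): forbidden (ΔL, ΔJ).
(d)–(e): forbidden (parity, ΔL, ΔJ).
Allowed pairs: 4 of 10.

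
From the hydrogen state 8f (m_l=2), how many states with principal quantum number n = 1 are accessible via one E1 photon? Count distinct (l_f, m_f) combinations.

0

E1 requires l_f ∈ {2, 4}, but neither lies in [0, 0], so no final state is reachable.
Total: 0.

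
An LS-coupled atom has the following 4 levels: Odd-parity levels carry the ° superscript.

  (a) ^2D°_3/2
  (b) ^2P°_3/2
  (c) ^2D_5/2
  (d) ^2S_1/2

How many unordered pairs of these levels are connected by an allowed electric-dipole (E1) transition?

(a)–(b): forbidden (parity).
(a)–(c): allowed.
(a)–(d): forbidden (ΔL).
(b)–(c): allowed.
(b)–(d): allowed.
(c)–(d): forbidden (parity, ΔL, ΔJ).
Allowed pairs: 3 of 6.

3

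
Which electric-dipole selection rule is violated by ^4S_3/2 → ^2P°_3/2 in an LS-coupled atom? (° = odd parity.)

Initial level: S=3/2, L=0, J=3/2, parity even. Final level: S=1/2, L=1, J=3/2, parity odd.
ΔL = 0, ±1 (not L=0↔0): L: 0 → 1, ΔL = +1 — ok.
ΔJ = 0, ±1 (not J=0↔0): J: 3/2 → 3/2, ΔJ = +0 — ok.
Parity must change: even → odd — ok.
ΔS = 0: S: 3/2 → 1/2 — fails.

the ΔS = 0 rule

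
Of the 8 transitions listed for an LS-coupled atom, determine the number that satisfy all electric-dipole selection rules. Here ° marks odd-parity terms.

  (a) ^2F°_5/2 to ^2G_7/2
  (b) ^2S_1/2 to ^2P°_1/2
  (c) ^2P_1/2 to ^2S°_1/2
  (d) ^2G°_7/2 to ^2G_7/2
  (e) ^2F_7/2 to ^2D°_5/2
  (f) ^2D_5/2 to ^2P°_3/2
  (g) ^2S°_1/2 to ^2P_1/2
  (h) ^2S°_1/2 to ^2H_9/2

(a) allowed
(b) allowed
(c) allowed
(d) allowed
(e) allowed
(f) allowed
(g) allowed
(h) forbidden (ΔL, ΔJ fail)
Total allowed: 7 of 8.

7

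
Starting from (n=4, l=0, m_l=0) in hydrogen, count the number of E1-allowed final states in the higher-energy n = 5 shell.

3

E1 requires Δl = ±1, so l_f ∈ {-1, 1}; with 0 ≤ l_f ≤ n_f−1 = 4, the allowed l_f values are {1}.
For l_f = 1: m_f ∈ {m_i−1, m_i, m_i+1} ∩ [−1, 1] = {-1, 0, 1} → 3 states.
Total: 3.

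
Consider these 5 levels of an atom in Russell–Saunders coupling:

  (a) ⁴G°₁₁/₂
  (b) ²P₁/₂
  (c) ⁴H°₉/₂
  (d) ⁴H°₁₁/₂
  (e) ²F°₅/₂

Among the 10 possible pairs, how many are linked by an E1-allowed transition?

(a)–(b): forbidden (ΔS, ΔL, ΔJ).
(a)–(c): forbidden (parity).
(a)–(d): forbidden (parity).
(a)–(e): forbidden (parity, ΔS, ΔJ).
(b)–(c): forbidden (ΔS, ΔL, ΔJ).
(b)–(d): forbidden (ΔS, ΔL, ΔJ).
(b)–(e): forbidden (ΔL, ΔJ).
(c)–(d): forbidden (parity).
(c)–(e): forbidden (parity, ΔS, ΔL, ΔJ).
(d)–(e): forbidden (parity, ΔS, ΔL, ΔJ).
Allowed pairs: 0 of 10.

0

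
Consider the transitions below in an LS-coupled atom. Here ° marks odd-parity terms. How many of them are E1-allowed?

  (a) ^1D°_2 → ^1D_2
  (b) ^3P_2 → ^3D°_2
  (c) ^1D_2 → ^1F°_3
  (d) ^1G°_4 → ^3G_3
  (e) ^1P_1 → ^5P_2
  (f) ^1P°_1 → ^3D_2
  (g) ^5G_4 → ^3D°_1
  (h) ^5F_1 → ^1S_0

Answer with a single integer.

(a) allowed
(b) allowed
(c) allowed
(d) forbidden (ΔS fails)
(e) forbidden (parity, ΔS fail)
(f) forbidden (ΔS fails)
(g) forbidden (ΔS, ΔL, ΔJ fail)
(h) forbidden (parity, ΔS, ΔL fail)
Total allowed: 3 of 8.

3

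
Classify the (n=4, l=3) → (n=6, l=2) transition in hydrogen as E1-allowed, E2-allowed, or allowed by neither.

Δl = 2 − 3 = -1; l_i + l_f = 5.
E1 (Δl = ±1): satisfied.
E2 (Δl = 0,±2, l_i+l_f ≥ 2): not satisfied.

E1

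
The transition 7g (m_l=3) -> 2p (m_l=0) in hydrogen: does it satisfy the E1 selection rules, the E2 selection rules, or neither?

Δl = 1 − 4 = -3; l_i + l_f = 5.
Δm_l = -3.
E1 (Δl = ±1, |Δm_l| ≤ 1): not satisfied.
E2 (Δl = 0,±2, l_i+l_f ≥ 2, |Δm_l| ≤ 2): not satisfied.

neither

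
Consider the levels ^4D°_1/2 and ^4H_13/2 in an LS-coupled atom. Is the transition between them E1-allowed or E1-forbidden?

forbidden

Parity must change: odd → even — ok.
ΔS = 0: S: 3/2 → 3/2 — ok.
ΔL = 0, ±1 (not L=0↔0): L: 2 → 5, ΔL = +3 — fails.
ΔJ = 0, ±1 (not J=0↔0): J: 1/2 → 13/2, ΔJ = +6 — fails.
Rule(s) violated: ΔL, ΔJ.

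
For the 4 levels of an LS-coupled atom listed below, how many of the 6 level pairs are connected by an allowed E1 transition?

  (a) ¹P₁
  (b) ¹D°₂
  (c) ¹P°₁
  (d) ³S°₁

(a)–(b): allowed.
(a)–(c): allowed.
(a)–(d): forbidden (ΔS).
(b)–(c): forbidden (parity).
(b)–(d): forbidden (parity, ΔS, ΔL).
(c)–(d): forbidden (parity, ΔS).
Allowed pairs: 2 of 6.

2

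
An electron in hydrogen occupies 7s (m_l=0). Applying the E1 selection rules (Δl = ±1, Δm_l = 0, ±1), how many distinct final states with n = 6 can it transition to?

E1 requires Δl = ±1, so l_f ∈ {-1, 1}; with 0 ≤ l_f ≤ n_f−1 = 5, the allowed l_f values are {1}.
For l_f = 1: m_f ∈ {m_i−1, m_i, m_i+1} ∩ [−1, 1] = {-1, 0, 1} → 3 states.
Total: 3.

3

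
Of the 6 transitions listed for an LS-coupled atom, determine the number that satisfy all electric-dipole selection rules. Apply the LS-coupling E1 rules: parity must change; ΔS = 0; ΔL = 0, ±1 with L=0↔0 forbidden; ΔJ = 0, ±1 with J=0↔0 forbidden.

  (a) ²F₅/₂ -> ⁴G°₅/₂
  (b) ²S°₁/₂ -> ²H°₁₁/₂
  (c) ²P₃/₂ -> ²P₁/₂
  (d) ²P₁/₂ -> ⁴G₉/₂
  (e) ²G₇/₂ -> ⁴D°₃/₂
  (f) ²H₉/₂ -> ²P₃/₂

(a) forbidden (ΔS fails)
(b) forbidden (parity, ΔL, ΔJ fail)
(c) forbidden (parity fails)
(d) forbidden (parity, ΔS, ΔL, ΔJ fail)
(e) forbidden (ΔS, ΔL, ΔJ fail)
(f) forbidden (parity, ΔL, ΔJ fail)
Total allowed: 0 of 6.

0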